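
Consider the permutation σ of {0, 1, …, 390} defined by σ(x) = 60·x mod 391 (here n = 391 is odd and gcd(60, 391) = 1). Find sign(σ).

-1

Trace 111: π^k(111) = [111, 13, 389, 271, 229, 55, 172] for k=0..6.
Cycle lengths of π_60 on ℤ/391ℤ: [88, 88, 88, 88, 22, 8, 8, 1]; 8 cycles in total.
391 − 8 = 383 transpositions; sign(π) = (−1)^383 = -1.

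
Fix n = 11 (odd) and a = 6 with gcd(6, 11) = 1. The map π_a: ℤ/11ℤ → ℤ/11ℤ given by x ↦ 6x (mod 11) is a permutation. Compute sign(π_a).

Orbit of 7 under x↦6x: [7, 9, 10, 5, 8, 4, 2]… (length divides ord_11(6)).
π_6 has 2 disjoint cycles with lengths [10, 1] on {0,…,10}.
Σ(ℓ_i−1) = 11−2 = 9; sign = (−1)^9 = -1.
Check: (6/11) = -1 by Zolotarev.

-1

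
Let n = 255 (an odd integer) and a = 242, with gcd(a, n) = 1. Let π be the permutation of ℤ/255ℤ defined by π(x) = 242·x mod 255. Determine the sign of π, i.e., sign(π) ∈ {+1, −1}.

Orbit of 242 under x↦242x: [242, 169, 98, 1]… (length divides ord_255(242)).
65 cycles of lengths [4, 4, 4, 4, 4, 4, 4, 4, 4, 4, 4, 4, 4, 4, 4, 4, 4, 4, 4, 4, 4, 4, 4, 4, 4, 4, 4, 4, 4, 4, 4, 4, 4, 4, 4, 4, 4, 4, 4, 4, 4, 4, 4, 4, 4, 4, 4, 4, 4, 4, 4, 4, 4, 4, 4, 4, 4, 4, 4, 4, 4, 4, 4, 2, 1].
Σ(ℓ_i−1) = 255−65 = 190; sign = (−1)^190 = +1.
Zolotarev: (242|255) = +1, matching the cycle-count sign.

+1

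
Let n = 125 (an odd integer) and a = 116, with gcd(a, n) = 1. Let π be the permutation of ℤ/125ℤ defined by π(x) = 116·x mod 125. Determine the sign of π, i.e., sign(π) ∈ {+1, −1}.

Start at x=6: 6 → 71 → 111 → 1 → 116 → 81 → 21 → … (one orbit).
13 cycles of lengths [25, 25, 25, 25, 5, 5, 5, 5, 1, 1, 1, 1, 1].
Σ(ℓ_i−1) = 125−13 = 112; sign = (−1)^112 = +1.
The Jacobi symbol (116|125) = +1 (Zolotarev) agrees.

+1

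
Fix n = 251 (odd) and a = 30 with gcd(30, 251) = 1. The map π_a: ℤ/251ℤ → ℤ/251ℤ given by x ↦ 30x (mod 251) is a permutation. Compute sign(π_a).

Trace 183: π^k(183) = [183, 219, 44, 65, 193, 17, 8] for k=0..6.
Cycle lengths of π_30 on ℤ/251ℤ: [250, 1]; 2 cycles in total.
2 cycles on 251: each ℓ→(−1)^(ℓ−1), product (−1)^249 = -1.

-1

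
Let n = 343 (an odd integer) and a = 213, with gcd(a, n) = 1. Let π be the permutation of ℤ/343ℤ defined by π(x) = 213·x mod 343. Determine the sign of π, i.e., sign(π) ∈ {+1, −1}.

-1

Trace 127: π^k(127) = [127, 297, 149, 181, 137, 26, 50] for k=0..6.
π_213 has 4 disjoint cycles with lengths [294, 42, 6, 1] on {0,…,342}.
sign(π) = (−1)^{n − #cycles} = (−1)^{343−4} = (−1)^339 = -1.
The Jacobi symbol (213|343) = -1 (Zolotarev) agrees.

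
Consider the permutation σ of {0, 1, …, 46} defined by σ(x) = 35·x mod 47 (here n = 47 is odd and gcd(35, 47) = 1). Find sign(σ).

-1

Trace 12: π^k(12) = [12, 44, 36, 38, 14, 20, 42] for k=0..6.
2 cycles of lengths [46, 1].
47 − 2 = 45 transpositions; sign(π) = (−1)^45 = -1.
Via Zolotarev, sign(π_{35}) = (35|47) = -1.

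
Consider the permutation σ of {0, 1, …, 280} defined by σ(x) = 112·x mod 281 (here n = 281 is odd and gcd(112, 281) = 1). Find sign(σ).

+1

Start at x=276: 276 → 2 → 224 → 79 → 137 → 170 → 213 → … (one orbit).
The orbit structure of x ↦ 112x mod 281: 3 orbits of sizes [140, 140, 1].
281 − 3 = 278 transpositions; sign(π) = (−1)^278 = +1.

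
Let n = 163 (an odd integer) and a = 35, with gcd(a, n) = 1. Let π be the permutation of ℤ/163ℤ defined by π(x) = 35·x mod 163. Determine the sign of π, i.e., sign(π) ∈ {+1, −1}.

Trace 81: π^k(81) = [81, 64, 121, 160, 58, 74, 145] for k=0..6.
Cycle lengths of π_35 on ℤ/163ℤ: [81, 81, 1]; 3 cycles in total.
sign(π) = (−1)^{n − #cycles} = (−1)^{163−3} = (−1)^160 = +1.

+1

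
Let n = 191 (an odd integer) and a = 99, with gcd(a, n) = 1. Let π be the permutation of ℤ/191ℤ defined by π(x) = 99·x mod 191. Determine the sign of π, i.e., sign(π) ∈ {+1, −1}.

-1

Start at x=31: 31 → 13 → 141 → 16 → 56 → 5 → 113 → … (one orbit).
2 cycles of lengths [190, 1].
2 cycles on 191: each ℓ→(−1)^(ℓ−1), product (−1)^189 = -1.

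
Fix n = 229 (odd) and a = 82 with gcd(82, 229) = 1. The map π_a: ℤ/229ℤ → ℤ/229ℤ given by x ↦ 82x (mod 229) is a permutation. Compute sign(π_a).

+1

Orbit of 104 under x↦82x: [104, 55, 159, 214, 144, 129, 44]… (length divides ord_229(82)).
π_82 has 5 disjoint cycles with lengths [57, 57, 57, 57, 1] on {0,…,228}.
Σ(ℓ_i−1) = 229−5 = 224; sign = (−1)^224 = +1.
Via Zolotarev, sign(π_{82}) = (82|229) = +1.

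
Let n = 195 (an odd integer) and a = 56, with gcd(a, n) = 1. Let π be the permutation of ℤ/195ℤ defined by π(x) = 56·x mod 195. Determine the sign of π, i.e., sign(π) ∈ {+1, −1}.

-1

Trace 101: π^k(101) = [101, 1, 56, 16, 116, 61] for k=0..5.
Decompose π into cycles: lengths [6, 6, 6, 6, 6, 6, 6, 6, 6, 6, 6, 6, 6, 6, 6, 6, 6, 6, 6, 6, 6, 6, 6, 6, 6, 6, 6, 6, 6, 6, 2, 2, 2, 2, 2, 1, 1, 1, 1, 1] (40 cycles, including the fixed point 0).
40 cycles on 195: each ℓ→(−1)^(ℓ−1), product (−1)^155 = -1.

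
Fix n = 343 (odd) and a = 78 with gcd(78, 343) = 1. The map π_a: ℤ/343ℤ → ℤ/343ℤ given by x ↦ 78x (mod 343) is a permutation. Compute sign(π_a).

Trace 155: π^k(155) = [155, 85, 113, 239, 120, 99, 176] for k=0..6.
Cycle type of π: 49×6 + 7×6 + 1×7; total 19 cycles.
343 − 19 = 324 transpositions; sign(π) = (−1)^324 = +1.
(78|343)_J = +1 (Zolotarev's lemma cross-check).

+1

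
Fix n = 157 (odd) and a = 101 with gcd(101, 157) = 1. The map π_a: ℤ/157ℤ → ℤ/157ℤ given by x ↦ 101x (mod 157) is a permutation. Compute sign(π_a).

+1

Start at x=39: 39 → 14 → 1 → 101 → 153 → 67 → 16 → … (one orbit).
π_101 has 13 disjoint cycles with lengths [13, 13, 13, 13, 13, 13, 13, 13, 13, 13, 13, 13, 1] on {0,…,156}.
n − c = 157 − 13 = 144; sign = (−1)^144 = +1.
Zolotarev: (101|157) = +1, matching the cycle-count sign.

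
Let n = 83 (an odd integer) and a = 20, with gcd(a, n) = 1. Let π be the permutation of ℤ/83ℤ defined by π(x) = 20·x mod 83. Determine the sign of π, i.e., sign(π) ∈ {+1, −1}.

Trace 71: π^k(71) = [71, 9, 14, 31, 39, 33, 79] for k=0..6.
The orbit structure of x ↦ 20x mod 83: 2 orbits of sizes [82, 1].
2 cycles on 83: each ℓ→(−1)^(ℓ−1), product (−1)^81 = -1.
The Jacobi symbol (20|83) = -1 (Zolotarev) agrees.

-1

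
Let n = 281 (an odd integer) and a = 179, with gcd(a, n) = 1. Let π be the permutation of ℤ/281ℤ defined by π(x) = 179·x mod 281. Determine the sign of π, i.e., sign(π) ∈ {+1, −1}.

Orbit of 90 under x↦179x: [90, 93, 68, 89, 195, 61, 241]… (length divides ord_281(179)).
8 cycles of lengths [40, 40, 40, 40, 40, 40, 40, 1].
281 − 8 = 273 transpositions; sign(π) = (−1)^273 = -1.

-1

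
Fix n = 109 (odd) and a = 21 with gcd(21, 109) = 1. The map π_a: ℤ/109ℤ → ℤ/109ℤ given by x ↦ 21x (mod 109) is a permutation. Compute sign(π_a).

+1

Trace 97: π^k(97) = [97, 75, 49, 48, 27, 22, 26] for k=0..6.
Cycle lengths of π_21 on ℤ/109ℤ: [27, 27, 27, 27, 1]; 5 cycles in total.
Σ(ℓ_i−1) = 109−5 = 104; sign = (−1)^104 = +1.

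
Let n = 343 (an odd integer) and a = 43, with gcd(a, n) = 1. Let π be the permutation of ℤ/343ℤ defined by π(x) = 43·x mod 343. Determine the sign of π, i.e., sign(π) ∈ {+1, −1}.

Orbit of 183 under x↦43x: [183, 323, 169, 64, 8, 1, 43]… (length divides ord_343(43)).
Decompose π into cycles: lengths [49, 49, 49, 49, 49, 49, 7, 7, 7, 7, 7, 7, 1, 1, 1, 1, 1, 1, 1] (19 cycles, including the fixed point 0).
sign(π) = (−1)^{n − #cycles} = (−1)^{343−19} = (−1)^324 = +1.

+1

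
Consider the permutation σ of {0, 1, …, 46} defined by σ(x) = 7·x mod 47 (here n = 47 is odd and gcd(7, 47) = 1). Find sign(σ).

+1

Trace 32: π^k(32) = [32, 36, 17, 25, 34, 3, 21] for k=0..6.
The orbit structure of x ↦ 7x mod 47: 3 orbits of sizes [23, 23, 1].
With 3 cycles on 47 points, sign = (−1)^{47−3} = +1.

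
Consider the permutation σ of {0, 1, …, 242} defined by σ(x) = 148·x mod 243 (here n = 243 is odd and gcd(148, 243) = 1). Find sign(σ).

+1

Orbit of 40 under x↦148x: [40, 88, 145, 76, 70, 154, 193]… (length divides ord_243(148)).
Decompose π into cycles: lengths [81, 81, 27, 27, 9, 9, 3, 3, 1, 1, 1] (11 cycles, including the fixed point 0).
sign(π) = (−1)^{n − #cycles} = (−1)^{243−11} = (−1)^232 = +1.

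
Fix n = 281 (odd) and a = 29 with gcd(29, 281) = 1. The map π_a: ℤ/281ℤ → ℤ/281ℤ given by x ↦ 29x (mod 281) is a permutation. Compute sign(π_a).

Start at x=181: 181 → 191 → 200 → 180 → 162 → 202 → 238 → … (one orbit).
5 cycles of lengths [70, 70, 70, 70, 1].
With 5 cycles on 281 points, sign = (−1)^{281−5} = +1.
Check: (29/281) = +1 by Zolotarev.

+1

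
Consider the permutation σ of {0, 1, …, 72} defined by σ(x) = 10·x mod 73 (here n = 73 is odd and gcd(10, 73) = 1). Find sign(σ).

Trace 1: π^k(1) = [1, 10, 27, 51, 72, 63, 46] for k=0..6.
The orbit structure of x ↦ 10x mod 73: 10 orbits of sizes [8, 8, 8, 8, 8, 8, 8, 8, 8, 1].
10 cycles on 73: each ℓ→(−1)^(ℓ−1), product (−1)^63 = -1.
Zolotarev: (10|73) = -1, matching the cycle-count sign.

-1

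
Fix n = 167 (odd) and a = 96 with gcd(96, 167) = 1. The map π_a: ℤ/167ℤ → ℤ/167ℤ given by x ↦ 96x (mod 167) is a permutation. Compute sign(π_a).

+1

Trace 49: π^k(49) = [49, 28, 16, 33, 162, 21, 12] for k=0..6.
3 cycles of lengths [83, 83, 1].
167 − 3 = 164 transpositions; sign(π) = (−1)^164 = +1.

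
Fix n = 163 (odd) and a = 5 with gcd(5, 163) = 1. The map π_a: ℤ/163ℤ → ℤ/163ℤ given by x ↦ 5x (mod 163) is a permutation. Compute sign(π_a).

-1

Trace 36: π^k(36) = [36, 17, 85, 99, 6, 30, 150] for k=0..6.
Decompose π into cycles: lengths [54, 54, 54, 1] (4 cycles, including the fixed point 0).
sign(π) = (−1)^{n − #cycles} = (−1)^{163−4} = (−1)^159 = -1.
Check: (5/163) = -1 by Zolotarev.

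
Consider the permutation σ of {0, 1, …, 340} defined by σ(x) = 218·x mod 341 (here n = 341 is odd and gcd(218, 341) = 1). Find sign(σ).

+1

Orbit of 125 under x↦218x: [125, 311, 280, 1, 218]… (length divides ord_341(218)).
Cycle lengths of π_218 on ℤ/341ℤ: [5, 5, 5, 5, 5, 5, 5, 5, 5, 5, 5, 5, 5, 5, 5, 5, 5, 5, 5, 5, 5, 5, 5, 5, 5, 5, 5, 5, 5, 5, 5, 5, 5, 5, 5, 5, 5, 5, 5, 5, 5, 5, 5, 5, 5, 5, 5, 5, 5, 5, 5, 5, 5, 5, 5, 5, 5, 5, 5, 5, 5, 5, 1, 1, 1, 1, 1, 1, 1, 1, 1, 1, 1, 1, 1, 1, 1, 1, 1, 1, 1, 1, 1, 1, 1, 1, 1, 1, 1, 1, 1, 1, 1]; 93 cycles in total.
sign(π) = (−1)^{n − #cycles} = (−1)^{341−93} = (−1)^248 = +1.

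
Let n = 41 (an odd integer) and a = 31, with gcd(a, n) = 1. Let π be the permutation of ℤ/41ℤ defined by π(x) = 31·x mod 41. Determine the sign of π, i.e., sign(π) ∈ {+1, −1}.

Start at x=23: 23 → 16 → 4 → 1 → 31 → 18 → 25 → … (one orbit).
Cycle type of π: 10×4 + 1; total 5 cycles.
sign(π) = (−1)^{n − #cycles} = (−1)^{41−5} = (−1)^36 = +1.
Via Zolotarev, sign(π_{31}) = (31|41) = +1.

+1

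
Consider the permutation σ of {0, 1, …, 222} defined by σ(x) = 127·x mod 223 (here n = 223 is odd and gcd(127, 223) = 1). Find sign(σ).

Orbit of 14 under x↦127x: [14, 217, 130, 8, 124, 138, 132]… (length divides ord_223(127)).
Decompose π into cycles: lengths [111, 111, 1] (3 cycles, including the fixed point 0).
With 3 cycles on 223 points, sign = (−1)^{223−3} = +1.

+1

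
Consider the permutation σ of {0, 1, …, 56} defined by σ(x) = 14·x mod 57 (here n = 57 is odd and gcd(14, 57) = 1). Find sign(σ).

+1

Start at x=2: 2 → 28 → 50 → 16 → 53 → 1 → 14 → … (one orbit).
π_14 has 5 disjoint cycles with lengths [18, 18, 18, 2, 1] on {0,…,56}.
5 cycles on 57: each ℓ→(−1)^(ℓ−1), product (−1)^52 = +1.
Check: (14/57) = +1 by Zolotarev.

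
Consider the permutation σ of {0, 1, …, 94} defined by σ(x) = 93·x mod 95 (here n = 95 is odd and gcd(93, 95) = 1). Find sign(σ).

Orbit of 87 under x↦93x: [87, 16, 63, 64, 62, 66, 58]… (length divides ord_95(93)).
π_93 has 6 disjoint cycles with lengths [36, 36, 9, 9, 4, 1] on {0,…,94}.
Σ(ℓ_i−1) = 95−6 = 89; sign = (−1)^89 = -1.
(93|95)_J = -1 (Zolotarev's lemma cross-check).

-1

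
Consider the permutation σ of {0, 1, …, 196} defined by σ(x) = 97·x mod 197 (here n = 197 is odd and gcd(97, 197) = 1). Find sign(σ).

+1

Orbit of 26 under x↦97x: [26, 158, 157, 60, 107, 135, 93]… (length divides ord_197(97)).
Cycle lengths of π_97 on ℤ/197ℤ: [98, 98, 1]; 3 cycles in total.
n − c = 197 − 3 = 194; sign = (−1)^194 = +1.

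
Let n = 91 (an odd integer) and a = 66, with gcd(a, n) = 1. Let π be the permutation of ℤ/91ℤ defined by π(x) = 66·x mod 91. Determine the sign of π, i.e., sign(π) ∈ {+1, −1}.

Trace 79: π^k(79) = [79, 27, 53, 40, 1, 66] for k=0..5.
Cycle lengths of π_66 on ℤ/91ℤ: [6, 6, 6, 6, 6, 6, 6, 6, 6, 6, 6, 6, 6, 1, 1, 1, 1, 1, 1, 1, 1, 1, 1, 1, 1, 1]; 26 cycles in total.
sign(π) = (−1)^{n − #cycles} = (−1)^{91−26} = (−1)^65 = -1.
The Jacobi symbol (66|91) = -1 (Zolotarev) agrees.

-1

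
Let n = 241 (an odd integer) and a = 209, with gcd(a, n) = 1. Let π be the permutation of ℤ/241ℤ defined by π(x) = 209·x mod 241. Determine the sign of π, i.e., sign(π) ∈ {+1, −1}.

+1

Orbit of 128 under x↦209x: [128, 1, 209, 60, 8, 226, 239]… (length divides ord_241(209)).
π_209 has 11 disjoint cycles with lengths [24, 24, 24, 24, 24, 24, 24, 24, 24, 24, 1] on {0,…,240}.
11 cycles on 241: each ℓ→(−1)^(ℓ−1), product (−1)^230 = +1.
Via Zolotarev, sign(π_{209}) = (209|241) = +1.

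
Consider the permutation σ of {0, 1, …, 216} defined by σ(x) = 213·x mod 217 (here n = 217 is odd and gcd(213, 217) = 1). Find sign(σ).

+1

Orbit of 27 under x↦213x: [27, 109, 215, 8, 185, 128, 139]… (length divides ord_217(213)).
Cycle lengths of π_213 on ℤ/217ℤ: [30, 30, 30, 30, 30, 30, 10, 10, 10, 6, 1]; 11 cycles in total.
Σ(ℓ_i−1) = 217−11 = 206; sign = (−1)^206 = +1.
(213|217)_J = +1 (Zolotarev's lemma cross-check).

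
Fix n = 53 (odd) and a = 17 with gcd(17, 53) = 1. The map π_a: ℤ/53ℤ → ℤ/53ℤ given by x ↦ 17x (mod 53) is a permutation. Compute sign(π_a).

+1

Start at x=4: 4 → 15 → 43 → 42 → 25 → 1 → 17 → … (one orbit).
Cycle lengths of π_17 on ℤ/53ℤ: [26, 26, 1]; 3 cycles in total.
Σ(ℓ_i−1) = 53−3 = 50; sign = (−1)^50 = +1.
The Jacobi symbol (17|53) = +1 (Zolotarev) agrees.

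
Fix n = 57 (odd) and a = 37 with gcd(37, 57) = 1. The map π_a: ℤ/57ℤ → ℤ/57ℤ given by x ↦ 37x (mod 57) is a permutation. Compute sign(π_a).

Start at x=37: 37 → 1 → 37 (one orbit).
Decompose π into cycles: lengths [2, 2, 2, 2, 2, 2, 2, 2, 2, 2, 2, 2, 2, 2, 2, 2, 2, 2, 2, 2, 2, 2, 2, 2, 2, 2, 2, 1, 1, 1] (30 cycles, including the fixed point 0).
Σ(ℓ_i−1) = 57−30 = 27; sign = (−1)^27 = -1.
Check: (37/57) = -1 by Zolotarev.

-1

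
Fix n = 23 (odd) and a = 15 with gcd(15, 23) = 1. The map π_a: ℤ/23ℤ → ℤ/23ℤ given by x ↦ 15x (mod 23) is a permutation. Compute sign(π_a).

-1

Orbit of 15 under x↦15x: [15, 18, 17, 2, 7, 13, 11]… (length divides ord_23(15)).
Decompose π into cycles: lengths [22, 1] (2 cycles, including the fixed point 0).
n − c = 23 − 2 = 21; sign = (−1)^21 = -1.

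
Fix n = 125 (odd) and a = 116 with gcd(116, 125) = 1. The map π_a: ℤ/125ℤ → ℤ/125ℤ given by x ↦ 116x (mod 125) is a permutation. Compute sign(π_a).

+1

Start at x=111: 111 → 1 → 116 → 81 → 21 → 61 → 76 → … (one orbit).
The orbit structure of x ↦ 116x mod 125: 13 orbits of sizes [25, 25, 25, 25, 5, 5, 5, 5, 1, 1, 1, 1, 1].
Σ(ℓ_i−1) = 125−13 = 112; sign = (−1)^112 = +1.
The Jacobi symbol (116|125) = +1 (Zolotarev) agrees.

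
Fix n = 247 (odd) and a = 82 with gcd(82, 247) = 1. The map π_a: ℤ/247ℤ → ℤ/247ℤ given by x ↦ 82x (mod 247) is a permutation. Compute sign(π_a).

Start at x=61: 61 → 62 → 144 → 199 → 16 → 77 → 139 → … (one orbit).
17 cycles of lengths [18, 18, 18, 18, 18, 18, 18, 18, 18, 18, 18, 18, 9, 9, 6, 6, 1].
Σ(ℓ_i−1) = 247−17 = 230; sign = (−1)^230 = +1.

+1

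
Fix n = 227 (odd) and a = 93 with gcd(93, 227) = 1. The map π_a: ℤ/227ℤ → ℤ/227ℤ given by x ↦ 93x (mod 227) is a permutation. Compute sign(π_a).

-1

Orbit of 220 under x↦93x: [220, 30, 66, 9, 156, 207, 183]… (length divides ord_227(93)).
2 cycles of lengths [226, 1].
Σ(ℓ_i−1) = 227−2 = 225; sign = (−1)^225 = -1.
Check: (93/227) = -1 by Zolotarev.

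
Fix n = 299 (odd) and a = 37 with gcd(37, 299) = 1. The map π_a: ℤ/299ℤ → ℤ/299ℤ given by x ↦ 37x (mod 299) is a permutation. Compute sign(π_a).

Start at x=145: 145 → 282 → 268 → 49 → 19 → 105 → 297 → … (one orbit).
π_37 has 5 disjoint cycles with lengths [132, 132, 22, 12, 1] on {0,…,298}.
n − c = 299 − 5 = 294; sign = (−1)^294 = +1.

+1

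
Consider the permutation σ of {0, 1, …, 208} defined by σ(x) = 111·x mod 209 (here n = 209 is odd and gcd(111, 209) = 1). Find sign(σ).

+1

Start at x=23: 23 → 45 → 188 → 177 → 1 → 111 → 199 → … (one orbit).
Cycle lengths of π_111 on ℤ/209ℤ: [9, 9, 9, 9, 9, 9, 9, 9, 9, 9, 9, 9, 9, 9, 9, 9, 9, 9, 9, 9, 9, 9, 1, 1, 1, 1, 1, 1, 1, 1, 1, 1, 1]; 33 cycles in total.
33 cycles on 209: each ℓ→(−1)^(ℓ−1), product (−1)^176 = +1.
Check: (111/209) = +1 by Zolotarev.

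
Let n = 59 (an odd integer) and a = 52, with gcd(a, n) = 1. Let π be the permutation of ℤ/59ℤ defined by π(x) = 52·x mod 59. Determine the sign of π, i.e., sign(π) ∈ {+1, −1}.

Start at x=57: 57 → 14 → 20 → 37 → 36 → 43 → 53 → … (one orbit).
The orbit structure of x ↦ 52x mod 59: 2 orbits of sizes [58, 1].
59 − 2 = 57 transpositions; sign(π) = (−1)^57 = -1.
Zolotarev: (52|59) = -1, matching the cycle-count sign.

-1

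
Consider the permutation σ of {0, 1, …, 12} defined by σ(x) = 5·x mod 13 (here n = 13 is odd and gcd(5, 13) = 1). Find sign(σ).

-1

Start at x=8: 8 → 1 → 5 → 12 → 8 (one orbit).
π_5 has 4 disjoint cycles with lengths [4, 4, 4, 1] on {0,…,12}.
13 − 4 = 9 transpositions; sign(π) = (−1)^9 = -1.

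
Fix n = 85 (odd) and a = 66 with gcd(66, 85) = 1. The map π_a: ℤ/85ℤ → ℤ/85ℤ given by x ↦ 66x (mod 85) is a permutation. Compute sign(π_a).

+1

Trace 21: π^k(21) = [21, 26, 16, 36, 81, 76, 1] for k=0..6.
Cycle lengths of π_66 on ℤ/85ℤ: [8, 8, 8, 8, 8, 8, 8, 8, 8, 8, 1, 1, 1, 1, 1]; 15 cycles in total.
85 − 15 = 70 transpositions; sign(π) = (−1)^70 = +1.
Zolotarev: (66|85) = +1, matching the cycle-count sign.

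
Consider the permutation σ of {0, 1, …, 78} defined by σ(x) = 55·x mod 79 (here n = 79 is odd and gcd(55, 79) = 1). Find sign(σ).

+1

Orbit of 23 under x↦55x: [23, 1, 55]… (length divides ord_79(55)).
The orbit structure of x ↦ 55x mod 79: 27 orbits of sizes [3, 3, 3, 3, 3, 3, 3, 3, 3, 3, 3, 3, 3, 3, 3, 3, 3, 3, 3, 3, 3, 3, 3, 3, 3, 3, 1].
79 − 27 = 52 transpositions; sign(π) = (−1)^52 = +1.
Check: (55/79) = +1 by Zolotarev.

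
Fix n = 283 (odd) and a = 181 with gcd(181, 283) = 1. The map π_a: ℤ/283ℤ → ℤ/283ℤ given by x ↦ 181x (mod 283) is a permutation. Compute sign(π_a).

Start at x=225: 225 → 256 → 207 → 111 → 281 → 204 → 134 → … (one orbit).
π_181 has 7 disjoint cycles with lengths [47, 47, 47, 47, 47, 47, 1] on {0,…,282}.
Σ(ℓ_i−1) = 283−7 = 276; sign = (−1)^276 = +1.
Check: (181/283) = +1 by Zolotarev.

+1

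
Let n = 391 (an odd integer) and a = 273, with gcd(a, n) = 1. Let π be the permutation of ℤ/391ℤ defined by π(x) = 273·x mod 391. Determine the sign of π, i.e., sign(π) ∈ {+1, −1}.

-1

Orbit of 52 under x↦273x: [52, 120, 307, 137, 256, 290, 188]… (length divides ord_391(273)).
The orbit structure of x ↦ 273x mod 391: 34 orbits of sizes [22, 22, 22, 22, 22, 22, 22, 22, 22, 22, 22, 22, 22, 22, 22, 22, 22, 1, 1, 1, 1, 1, 1, 1, 1, 1, 1, 1, 1, 1, 1, 1, 1, 1].
With 34 cycles on 391 points, sign = (−1)^{391−34} = -1.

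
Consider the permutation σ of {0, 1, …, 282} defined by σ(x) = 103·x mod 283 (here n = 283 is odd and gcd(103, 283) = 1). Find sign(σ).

+1

Trace 81: π^k(81) = [81, 136, 141, 90, 214, 251, 100] for k=0..6.
The orbit structure of x ↦ 103x mod 283: 3 orbits of sizes [141, 141, 1].
Σ(ℓ_i−1) = 283−3 = 280; sign = (−1)^280 = +1.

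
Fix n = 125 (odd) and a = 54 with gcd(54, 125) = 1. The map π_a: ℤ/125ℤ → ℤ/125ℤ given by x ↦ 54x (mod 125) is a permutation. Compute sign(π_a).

Trace 26: π^k(26) = [26, 29, 66, 64, 81, 124, 71] for k=0..6.
π_54 has 7 disjoint cycles with lengths [50, 50, 10, 10, 2, 2, 1] on {0,…,124}.
n − c = 125 − 7 = 118; sign = (−1)^118 = +1.

+1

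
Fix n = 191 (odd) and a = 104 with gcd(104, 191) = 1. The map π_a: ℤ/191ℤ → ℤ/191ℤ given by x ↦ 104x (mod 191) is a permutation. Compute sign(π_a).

Trace 108: π^k(108) = [108, 154, 163, 144, 78, 90, 1] for k=0..6.
Decompose π into cycles: lengths [95, 95, 1] (3 cycles, including the fixed point 0).
3 cycles on 191: each ℓ→(−1)^(ℓ−1), product (−1)^188 = +1.
The Jacobi symbol (104|191) = +1 (Zolotarev) agrees.

+1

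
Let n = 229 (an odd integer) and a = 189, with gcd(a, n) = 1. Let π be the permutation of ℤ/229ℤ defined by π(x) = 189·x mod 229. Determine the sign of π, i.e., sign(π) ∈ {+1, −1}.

-1

Trace 151: π^k(151) = [151, 143, 5, 29, 214, 142, 45] for k=0..6.
Decompose π into cycles: lengths [228, 1] (2 cycles, including the fixed point 0).
sign(π) = (−1)^{n − #cycles} = (−1)^{229−2} = (−1)^227 = -1.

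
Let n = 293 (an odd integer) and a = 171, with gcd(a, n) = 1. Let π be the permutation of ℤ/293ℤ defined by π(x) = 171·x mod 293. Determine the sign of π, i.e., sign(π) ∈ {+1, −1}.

Trace 53: π^k(53) = [53, 273, 96, 8, 196, 114, 156] for k=0..6.
The orbit structure of x ↦ 171x mod 293: 2 orbits of sizes [292, 1].
293 − 2 = 291 transpositions; sign(π) = (−1)^291 = -1.

-1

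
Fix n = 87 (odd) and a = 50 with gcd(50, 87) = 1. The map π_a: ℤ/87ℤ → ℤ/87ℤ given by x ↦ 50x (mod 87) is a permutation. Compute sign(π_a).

Orbit of 26 under x↦50x: [26, 82, 11, 28, 8, 52, 77]… (length divides ord_87(50)).
Decompose π into cycles: lengths [28, 28, 28, 2, 1] (5 cycles, including the fixed point 0).
5 cycles on 87: each ℓ→(−1)^(ℓ−1), product (−1)^82 = +1.
(50|87)_J = +1 (Zolotarev's lemma cross-check).

+1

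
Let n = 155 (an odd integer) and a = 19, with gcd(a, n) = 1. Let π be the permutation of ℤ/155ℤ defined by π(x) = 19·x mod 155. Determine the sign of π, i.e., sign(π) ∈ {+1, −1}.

Start at x=14: 14 → 111 → 94 → 81 → 144 → 101 → 59 → … (one orbit).
Decompose π into cycles: lengths [30, 30, 30, 30, 15, 15, 2, 2, 1] (9 cycles, including the fixed point 0).
With 9 cycles on 155 points, sign = (−1)^{155−9} = +1.
Check: (19/155) = +1 by Zolotarev.

+1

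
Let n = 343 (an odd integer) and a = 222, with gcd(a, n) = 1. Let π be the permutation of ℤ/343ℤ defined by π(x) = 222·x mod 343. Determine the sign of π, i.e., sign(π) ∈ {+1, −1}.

-1

Orbit of 117 under x↦222x: [117, 249, 55, 205, 234, 155, 110]… (length divides ord_343(222)).
4 cycles of lengths [294, 42, 6, 1].
Σ(ℓ_i−1) = 343−4 = 339; sign = (−1)^339 = -1.
Zolotarev: (222|343) = -1, matching the cycle-count sign.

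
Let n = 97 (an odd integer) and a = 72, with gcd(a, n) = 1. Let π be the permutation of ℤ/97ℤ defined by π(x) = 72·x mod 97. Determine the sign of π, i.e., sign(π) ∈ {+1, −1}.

+1

Orbit of 6 under x↦72x: [6, 44, 64, 49, 36, 70, 93]… (length divides ord_97(72)).
π_72 has 3 disjoint cycles with lengths [48, 48, 1] on {0,…,96}.
With 3 cycles on 97 points, sign = (−1)^{97−3} = +1.
Zolotarev: (72|97) = +1, matching the cycle-count sign.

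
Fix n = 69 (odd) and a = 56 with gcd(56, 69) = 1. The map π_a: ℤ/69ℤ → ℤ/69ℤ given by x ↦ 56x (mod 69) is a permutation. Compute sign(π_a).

+1

Start at x=56: 56 → 31 → 11 → 64 → 65 → 52 → 14 → … (one orbit).
π_56 has 5 disjoint cycles with lengths [22, 22, 22, 2, 1] on {0,…,68}.
Σ(ℓ_i−1) = 69−5 = 64; sign = (−1)^64 = +1.
The Jacobi symbol (56|69) = +1 (Zolotarev) agrees.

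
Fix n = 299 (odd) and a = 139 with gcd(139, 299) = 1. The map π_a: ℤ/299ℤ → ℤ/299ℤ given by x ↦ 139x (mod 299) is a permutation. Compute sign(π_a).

+1

Orbit of 1 under x↦139x: [1, 139, 185]… (length divides ord_299(139)).
Cycle lengths of π_139 on ℤ/299ℤ: [3, 3, 3, 3, 3, 3, 3, 3, 3, 3, 3, 3, 3, 3, 3, 3, 3, 3, 3, 3, 3, 3, 3, 3, 3, 3, 3, 3, 3, 3, 3, 3, 3, 3, 3, 3, 3, 3, 3, 3, 3, 3, 3, 3, 3, 3, 3, 3, 3, 3, 3, 3, 3, 3, 3, 3, 3, 3, 3, 3, 3, 3, 3, 3, 3, 3, 3, 3, 3, 3, 3, 3, 3, 3, 3, 3, 3, 3, 3, 3, 3, 3, 3, 3, 3, 3, 3, 3, 3, 3, 3, 3, 1, 1, 1, 1, 1, 1, 1, 1, 1, 1, 1, 1, 1, 1, 1, 1, 1, 1, 1, 1, 1, 1, 1]; 115 cycles in total.
299 − 115 = 184 transpositions; sign(π) = (−1)^184 = +1.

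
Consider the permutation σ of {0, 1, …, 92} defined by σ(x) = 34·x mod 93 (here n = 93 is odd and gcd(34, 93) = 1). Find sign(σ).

-1

Orbit of 52 under x↦34x: [52, 1, 34, 40, 58, 19, 88]… (length divides ord_93(34)).
Decompose π into cycles: lengths [30, 30, 30, 1, 1, 1] (6 cycles, including the fixed point 0).
n − c = 93 − 6 = 87; sign = (−1)^87 = -1.
Via Zolotarev, sign(π_{34}) = (34|93) = -1.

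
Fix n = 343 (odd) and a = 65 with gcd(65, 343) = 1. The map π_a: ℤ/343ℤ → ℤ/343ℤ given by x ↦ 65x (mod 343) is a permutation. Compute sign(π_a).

Start at x=1: 1 → 65 → 109 → 225 → 219 → 172 → 204 → … (one orbit).
Cycle type of π: 147×2 + 21×2 + 3×2 + 1; total 7 cycles.
n − c = 343 − 7 = 336; sign = (−1)^336 = +1.
The Jacobi symbol (65|343) = +1 (Zolotarev) agrees.

+1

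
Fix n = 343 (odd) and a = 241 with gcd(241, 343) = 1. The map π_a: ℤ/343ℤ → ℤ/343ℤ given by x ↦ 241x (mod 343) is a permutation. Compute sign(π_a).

Start at x=268: 268 → 104 → 25 → 194 → 106 → 164 → 79 → … (one orbit).
Decompose π into cycles: lengths [294, 42, 6, 1] (4 cycles, including the fixed point 0).
Σ(ℓ_i−1) = 343−4 = 339; sign = (−1)^339 = -1.
Check: (241/343) = -1 by Zolotarev.

-1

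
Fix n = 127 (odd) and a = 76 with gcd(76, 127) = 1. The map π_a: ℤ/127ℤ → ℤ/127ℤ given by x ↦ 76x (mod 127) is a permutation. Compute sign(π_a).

+1

Orbit of 1 under x↦76x: [1, 76, 61, 64, 38, 94, 32]… (length divides ord_127(76)).
Cycle type of π: 21×6 + 1; total 7 cycles.
127 − 7 = 120 transpositions; sign(π) = (−1)^120 = +1.
Zolotarev: (76|127) = +1, matching the cycle-count sign.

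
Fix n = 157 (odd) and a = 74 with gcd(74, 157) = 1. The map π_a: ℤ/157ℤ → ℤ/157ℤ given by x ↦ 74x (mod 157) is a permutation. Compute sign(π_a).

-1

Orbit of 128 under x↦74x: [128, 52, 80, 111, 50, 89, 149]… (length divides ord_157(74)).
Cycle lengths of π_74 on ℤ/157ℤ: [156, 1]; 2 cycles in total.
With 2 cycles on 157 points, sign = (−1)^{157−2} = -1.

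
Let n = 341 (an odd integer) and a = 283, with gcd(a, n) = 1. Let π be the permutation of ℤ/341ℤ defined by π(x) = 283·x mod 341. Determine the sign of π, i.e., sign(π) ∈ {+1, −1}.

-1

Trace 126: π^k(126) = [126, 194, 1, 283, 295, 281, 70] for k=0..6.
π_283 has 38 disjoint cycles with lengths [10, 10, 10, 10, 10, 10, 10, 10, 10, 10, 10, 10, 10, 10, 10, 10, 10, 10, 10, 10, 10, 10, 10, 10, 10, 10, 10, 10, 10, 10, 10, 5, 5, 5, 5, 5, 5, 1] on {0,…,340}.
n − c = 341 − 38 = 303; sign = (−1)^303 = -1.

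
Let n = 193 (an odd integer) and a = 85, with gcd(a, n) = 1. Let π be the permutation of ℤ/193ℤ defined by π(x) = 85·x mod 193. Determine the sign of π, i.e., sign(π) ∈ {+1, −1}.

Trace 84: π^k(84) = [84, 192, 108, 109, 1, 85] for k=0..5.
Decompose π into cycles: lengths [6, 6, 6, 6, 6, 6, 6, 6, 6, 6, 6, 6, 6, 6, 6, 6, 6, 6, 6, 6, 6, 6, 6, 6, 6, 6, 6, 6, 6, 6, 6, 6, 1] (33 cycles, including the fixed point 0).
sign(π) = (−1)^{n − #cycles} = (−1)^{193−33} = (−1)^160 = +1.
The Jacobi symbol (85|193) = +1 (Zolotarev) agrees.

+1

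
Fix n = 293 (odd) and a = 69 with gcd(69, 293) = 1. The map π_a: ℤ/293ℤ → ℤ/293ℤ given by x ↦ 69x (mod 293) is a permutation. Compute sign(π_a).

+1

Orbit of 109 under x↦69x: [109, 196, 46, 244, 135, 232, 186]… (length divides ord_293(69)).
Cycle type of π: 73×4 + 1; total 5 cycles.
Σ(ℓ_i−1) = 293−5 = 288; sign = (−1)^288 = +1.
Zolotarev: (69|293) = +1, matching the cycle-count sign.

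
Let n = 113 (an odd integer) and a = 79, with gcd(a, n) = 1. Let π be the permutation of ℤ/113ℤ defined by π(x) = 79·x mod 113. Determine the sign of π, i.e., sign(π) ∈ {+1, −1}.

Trace 73: π^k(73) = [73, 4, 90, 104, 80, 105, 46] for k=0..6.
Cycle lengths of π_79 on ℤ/113ℤ: [112, 1]; 2 cycles in total.
n − c = 113 − 2 = 111; sign = (−1)^111 = -1.
Via Zolotarev, sign(π_{79}) = (79|113) = -1.

-1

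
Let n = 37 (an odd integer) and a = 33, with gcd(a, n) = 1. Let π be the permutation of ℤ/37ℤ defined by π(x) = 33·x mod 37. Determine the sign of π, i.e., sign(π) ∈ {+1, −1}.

+1

Orbit of 16 under x↦33x: [16, 10, 34, 12, 26, 7, 9]… (length divides ord_37(33)).
Cycle lengths of π_33 on ℤ/37ℤ: [9, 9, 9, 9, 1]; 5 cycles in total.
With 5 cycles on 37 points, sign = (−1)^{37−5} = +1.
Via Zolotarev, sign(π_{33}) = (33|37) = +1.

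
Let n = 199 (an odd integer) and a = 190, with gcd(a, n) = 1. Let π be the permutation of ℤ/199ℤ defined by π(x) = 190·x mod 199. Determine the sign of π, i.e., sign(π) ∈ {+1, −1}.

Trace 170: π^k(170) = [170, 62, 39, 47, 174, 26, 164] for k=0..6.
2 cycles of lengths [198, 1].
Σ(ℓ_i−1) = 199−2 = 197; sign = (−1)^197 = -1.
Zolotarev: (190|199) = -1, matching the cycle-count sign.

-1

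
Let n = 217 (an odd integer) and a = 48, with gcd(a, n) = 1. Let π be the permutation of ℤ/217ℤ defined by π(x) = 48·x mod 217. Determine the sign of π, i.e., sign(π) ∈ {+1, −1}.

Trace 183: π^k(183) = [183, 104, 1, 48, 134, 139, 162] for k=0..6.
The orbit structure of x ↦ 48x mod 217: 11 orbits of sizes [30, 30, 30, 30, 30, 30, 30, 2, 2, 2, 1].
11 cycles on 217: each ℓ→(−1)^(ℓ−1), product (−1)^206 = +1.

+1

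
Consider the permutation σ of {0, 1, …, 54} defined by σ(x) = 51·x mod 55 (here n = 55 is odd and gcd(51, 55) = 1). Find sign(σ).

Orbit of 16 under x↦51x: [16, 46, 36, 21, 26, 6, 31]… (length divides ord_55(51)).
Cycle type of π: 10×5 + 1×5; total 10 cycles.
With 10 cycles on 55 points, sign = (−1)^{55−10} = -1.

-1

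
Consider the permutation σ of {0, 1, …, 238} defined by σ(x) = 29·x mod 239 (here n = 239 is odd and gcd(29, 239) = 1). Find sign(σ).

Start at x=51: 51 → 45 → 110 → 83 → 17 → 15 → 196 → … (one orbit).
3 cycles of lengths [119, 119, 1].
n − c = 239 − 3 = 236; sign = (−1)^236 = +1.
The Jacobi symbol (29|239) = +1 (Zolotarev) agrees.

+1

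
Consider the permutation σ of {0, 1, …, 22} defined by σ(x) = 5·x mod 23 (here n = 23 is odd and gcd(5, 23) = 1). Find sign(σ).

Trace 5: π^k(5) = [5, 2, 10, 4, 20, 8, 17] for k=0..6.
2 cycles of lengths [22, 1].
Σ(ℓ_i−1) = 23−2 = 21; sign = (−1)^21 = -1.

-1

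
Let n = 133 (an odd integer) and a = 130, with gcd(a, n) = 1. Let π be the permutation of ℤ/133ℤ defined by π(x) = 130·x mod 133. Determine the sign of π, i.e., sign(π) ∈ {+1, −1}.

Trace 130: π^k(130) = [130, 9, 106, 81, 23, 64, 74] for k=0..6.
Decompose π into cycles: lengths [9, 9, 9, 9, 9, 9, 9, 9, 9, 9, 9, 9, 9, 9, 3, 3, 1] (17 cycles, including the fixed point 0).
n − c = 133 − 17 = 116; sign = (−1)^116 = +1.
Zolotarev: (130|133) = +1, matching the cycle-count sign.

+1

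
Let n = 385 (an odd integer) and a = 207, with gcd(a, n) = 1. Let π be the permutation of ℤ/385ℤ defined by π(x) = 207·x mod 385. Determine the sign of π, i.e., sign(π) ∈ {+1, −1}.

-1

Start at x=179: 179 → 93 → 1 → 207 → 114 → 113 → 291 → … (one orbit).
18 cycles of lengths [60, 60, 60, 60, 20, 20, 15, 15, 15, 15, 12, 12, 5, 5, 4, 3, 3, 1].
sign(π) = (−1)^{n − #cycles} = (−1)^{385−18} = (−1)^367 = -1.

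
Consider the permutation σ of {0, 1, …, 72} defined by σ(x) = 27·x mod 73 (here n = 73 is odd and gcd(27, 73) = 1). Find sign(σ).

Trace 46: π^k(46) = [46, 1, 27, 72] for k=0..3.
π_27 has 19 disjoint cycles with lengths [4, 4, 4, 4, 4, 4, 4, 4, 4, 4, 4, 4, 4, 4, 4, 4, 4, 4, 1] on {0,…,72}.
n − c = 73 − 19 = 54; sign = (−1)^54 = +1.

+1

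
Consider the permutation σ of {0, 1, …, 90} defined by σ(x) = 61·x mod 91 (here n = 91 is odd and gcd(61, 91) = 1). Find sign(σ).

Start at x=61: 61 → 81 → 27 → 9 → 3 → 1 → 61 (one orbit).
The orbit structure of x ↦ 61x mod 91: 18 orbits of sizes [6, 6, 6, 6, 6, 6, 6, 6, 6, 6, 6, 6, 6, 3, 3, 3, 3, 1].
With 18 cycles on 91 points, sign = (−1)^{91−18} = -1.
The Jacobi symbol (61|91) = -1 (Zolotarev) agrees.

-1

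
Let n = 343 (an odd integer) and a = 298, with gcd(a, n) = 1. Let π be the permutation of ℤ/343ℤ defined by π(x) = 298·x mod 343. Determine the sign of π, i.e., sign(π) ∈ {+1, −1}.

+1

Orbit of 148 under x↦298x: [148, 200, 261, 260, 305, 338, 225]… (length divides ord_343(298)).
π_298 has 7 disjoint cycles with lengths [147, 147, 21, 21, 3, 3, 1] on {0,…,342}.
343 − 7 = 336 transpositions; sign(π) = (−1)^336 = +1.
Zolotarev: (298|343) = +1, matching the cycle-count sign.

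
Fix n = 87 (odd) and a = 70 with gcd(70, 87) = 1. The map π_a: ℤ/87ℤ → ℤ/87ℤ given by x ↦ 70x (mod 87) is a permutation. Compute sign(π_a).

-1

Trace 46: π^k(46) = [46, 1, 70, 28] for k=0..3.
π_70 has 24 disjoint cycles with lengths [4, 4, 4, 4, 4, 4, 4, 4, 4, 4, 4, 4, 4, 4, 4, 4, 4, 4, 4, 4, 4, 1, 1, 1] on {0,…,86}.
With 24 cycles on 87 points, sign = (−1)^{87−24} = -1.
Zolotarev: (70|87) = -1, matching the cycle-count sign.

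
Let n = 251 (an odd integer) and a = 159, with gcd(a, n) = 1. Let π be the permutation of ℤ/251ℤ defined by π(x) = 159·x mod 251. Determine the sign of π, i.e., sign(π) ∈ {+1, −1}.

-1

Trace 183: π^k(183) = [183, 232, 242, 75, 128, 21, 76] for k=0..6.
2 cycles of lengths [250, 1].
n − c = 251 − 2 = 249; sign = (−1)^249 = -1.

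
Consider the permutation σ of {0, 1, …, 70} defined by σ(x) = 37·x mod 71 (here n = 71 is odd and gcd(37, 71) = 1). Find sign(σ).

Orbit of 37 under x↦37x: [37, 20, 30, 45, 32, 48, 1]… (length divides ord_71(37)).
The orbit structure of x ↦ 37x mod 71: 11 orbits of sizes [7, 7, 7, 7, 7, 7, 7, 7, 7, 7, 1].
11 cycles on 71: each ℓ→(−1)^(ℓ−1), product (−1)^60 = +1.

+1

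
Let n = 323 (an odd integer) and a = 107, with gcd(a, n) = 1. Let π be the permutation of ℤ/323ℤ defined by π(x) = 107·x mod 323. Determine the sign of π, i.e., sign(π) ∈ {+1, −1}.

+1

Orbit of 87 under x↦107x: [87, 265, 254, 46, 77, 164, 106]… (length divides ord_323(107)).
11 cycles of lengths [48, 48, 48, 48, 48, 48, 16, 6, 6, 6, 1].
n − c = 323 − 11 = 312; sign = (−1)^312 = +1.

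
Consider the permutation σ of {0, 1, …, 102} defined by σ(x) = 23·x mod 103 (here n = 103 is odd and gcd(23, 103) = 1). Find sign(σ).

Start at x=66: 66 → 76 → 100 → 34 → 61 → 64 → 30 → … (one orbit).
π_23 has 7 disjoint cycles with lengths [17, 17, 17, 17, 17, 17, 1] on {0,…,102}.
n − c = 103 − 7 = 96; sign = (−1)^96 = +1.

+1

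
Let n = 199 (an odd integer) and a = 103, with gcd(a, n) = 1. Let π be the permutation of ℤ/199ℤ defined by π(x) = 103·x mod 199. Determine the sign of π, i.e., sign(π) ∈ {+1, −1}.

+1

Start at x=125: 125 → 139 → 188 → 61 → 114 → 1 → 103 → … (one orbit).
Cycle lengths of π_103 on ℤ/199ℤ: [11, 11, 11, 11, 11, 11, 11, 11, 11, 11, 11, 11, 11, 11, 11, 11, 11, 11, 1]; 19 cycles in total.
n − c = 199 − 19 = 180; sign = (−1)^180 = +1.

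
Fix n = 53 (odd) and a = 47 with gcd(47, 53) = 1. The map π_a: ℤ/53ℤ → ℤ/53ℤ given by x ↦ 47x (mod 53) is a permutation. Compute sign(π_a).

Start at x=15: 15 → 16 → 10 → 46 → 42 → 13 → 28 → … (one orbit).
The orbit structure of x ↦ 47x mod 53: 5 orbits of sizes [13, 13, 13, 13, 1].
With 5 cycles on 53 points, sign = (−1)^{53−5} = +1.
Check: (47/53) = +1 by Zolotarev.

+1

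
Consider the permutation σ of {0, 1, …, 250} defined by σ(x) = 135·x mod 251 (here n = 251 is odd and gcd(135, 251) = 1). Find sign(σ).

+1

Start at x=217: 217 → 179 → 69 → 28 → 15 → 17 → 36 → … (one orbit).
Decompose π into cycles: lengths [125, 125, 1] (3 cycles, including the fixed point 0).
251 − 3 = 248 transpositions; sign(π) = (−1)^248 = +1.
(135|251)_J = +1 (Zolotarev's lemma cross-check).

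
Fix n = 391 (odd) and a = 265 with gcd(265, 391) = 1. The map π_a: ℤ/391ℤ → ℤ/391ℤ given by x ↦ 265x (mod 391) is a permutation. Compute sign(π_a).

-1

Trace 188: π^k(188) = [188, 163, 185, 150, 259, 210, 128] for k=0..6.
Decompose π into cycles: lengths [176, 176, 16, 11, 11, 1] (6 cycles, including the fixed point 0).
Σ(ℓ_i−1) = 391−6 = 385; sign = (−1)^385 = -1.
Zolotarev: (265|391) = -1, matching the cycle-count sign.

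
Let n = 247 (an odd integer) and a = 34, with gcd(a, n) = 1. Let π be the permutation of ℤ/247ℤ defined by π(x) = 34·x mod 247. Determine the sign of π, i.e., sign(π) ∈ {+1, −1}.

Trace 233: π^k(233) = [233, 18, 118, 60, 64, 200, 131] for k=0..6.
Cycle type of π: 36×6 + 18 + 4×3 + 1; total 11 cycles.
With 11 cycles on 247 points, sign = (−1)^{247−11} = +1.
(34|247)_J = +1 (Zolotarev's lemma cross-check).

+1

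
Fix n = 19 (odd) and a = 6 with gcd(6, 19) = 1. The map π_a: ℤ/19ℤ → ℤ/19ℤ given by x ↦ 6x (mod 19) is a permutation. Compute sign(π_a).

+1

Orbit of 9 under x↦6x: [9, 16, 1, 6, 17, 7, 4]… (length divides ord_19(6)).
3 cycles of lengths [9, 9, 1].
3 cycles on 19: each ℓ→(−1)^(ℓ−1), product (−1)^16 = +1.
The Jacobi symbol (6|19) = +1 (Zolotarev) agrees.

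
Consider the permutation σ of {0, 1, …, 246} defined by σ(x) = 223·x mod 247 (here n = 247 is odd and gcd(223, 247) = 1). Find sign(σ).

Orbit of 55 under x↦223x: [55, 162, 64, 193, 61, 18, 62]… (length divides ord_247(223)).
π_223 has 9 disjoint cycles with lengths [36, 36, 36, 36, 36, 36, 18, 12, 1] on {0,…,246}.
9 cycles on 247: each ℓ→(−1)^(ℓ−1), product (−1)^238 = +1.
Zolotarev: (223|247) = +1, matching the cycle-count sign.

+1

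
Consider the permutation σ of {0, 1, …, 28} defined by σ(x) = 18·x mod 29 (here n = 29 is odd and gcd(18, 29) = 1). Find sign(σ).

-1

Trace 7: π^k(7) = [7, 10, 6, 21, 1, 18, 5] for k=0..6.
The orbit structure of x ↦ 18x mod 29: 2 orbits of sizes [28, 1].
29 − 2 = 27 transpositions; sign(π) = (−1)^27 = -1.
Check: (18/29) = -1 by Zolotarev.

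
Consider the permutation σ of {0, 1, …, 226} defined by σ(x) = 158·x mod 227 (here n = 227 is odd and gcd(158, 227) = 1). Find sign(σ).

Orbit of 112 under x↦158x: [112, 217, 9, 60, 173, 94, 97]… (length divides ord_227(158)).
Decompose π into cycles: lengths [226, 1] (2 cycles, including the fixed point 0).
2 cycles on 227: each ℓ→(−1)^(ℓ−1), product (−1)^225 = -1.

-1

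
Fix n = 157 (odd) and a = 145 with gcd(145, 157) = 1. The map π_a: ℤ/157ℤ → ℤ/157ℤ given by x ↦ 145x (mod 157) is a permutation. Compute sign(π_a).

Start at x=156: 156 → 12 → 13 → 1 → 145 → 144 → 156 (one orbit).
The orbit structure of x ↦ 145x mod 157: 27 orbits of sizes [6, 6, 6, 6, 6, 6, 6, 6, 6, 6, 6, 6, 6, 6, 6, 6, 6, 6, 6, 6, 6, 6, 6, 6, 6, 6, 1].
Σ(ℓ_i−1) = 157−27 = 130; sign = (−1)^130 = +1.
Via Zolotarev, sign(π_{145}) = (145|157) = +1.

+1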